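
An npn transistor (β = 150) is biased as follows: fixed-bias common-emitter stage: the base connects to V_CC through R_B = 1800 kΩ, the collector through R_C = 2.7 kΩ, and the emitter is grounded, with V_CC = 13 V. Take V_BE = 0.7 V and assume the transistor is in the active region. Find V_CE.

V_CE ≈ 10 V

Base loop: V_CC = I_B·R_B + V_BE, so I_B = (13 − 0.7)/1800 kΩ = 0.00683 mA.
In the active region I_C = β·I_B = 150 × 0.00683 = 1.03 mA.
Collector loop: V_CE = V_CC − I_C·R_C = 13 − 1.03×2.7 = 10.2 V.
Since V_CE = 10.2 V > V_CE(sat) ≈ 0.2 V, the transistor is in the active region as assumed.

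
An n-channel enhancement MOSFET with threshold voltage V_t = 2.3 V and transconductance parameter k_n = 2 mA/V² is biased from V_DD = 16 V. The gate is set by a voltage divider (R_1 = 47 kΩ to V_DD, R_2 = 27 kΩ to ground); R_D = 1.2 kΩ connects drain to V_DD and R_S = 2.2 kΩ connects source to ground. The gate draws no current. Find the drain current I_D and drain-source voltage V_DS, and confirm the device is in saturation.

V_G = V_DD·R_2/(R_1+R_2) = 16×27/74 = 5.84 V.
Assume saturation: I_D = (k_n/2)(V_GS − V_t)² with V_GS = V_G − I_D·R_S = 5.84 − 2.2·I_D.
Substituting gives 4.84·I_D² − 16.6·I_D + 12.5 = 0, with roots I_D = 1.13 or 2.3 mA.
The root I_D = 2.3 mA gives V_GS = 0.784 V ≤ V_t, so take I_D = 1.13 mA.
Then V_GS = 3.36 V and V_DS = V_DD − I_D(R_D+R_S) = 16 − 1.13×3.4 = 12.2 V.
Saturation requires V_DS ≥ V_GS − V_t = 1.06 V; 12.2 ≥ 1.06 ✓.

I_D ≈ 1.1 mA, V_DS ≈ 12 V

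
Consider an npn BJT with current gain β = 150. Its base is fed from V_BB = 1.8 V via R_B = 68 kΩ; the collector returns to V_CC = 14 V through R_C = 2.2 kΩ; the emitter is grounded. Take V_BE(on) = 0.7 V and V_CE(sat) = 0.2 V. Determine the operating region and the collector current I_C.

Assume active. Base-emitter loop: I_B = (V_BB − V_BE)/R_B = (1.8 − 0.7)/68 = 0.0162 mA.
I_C = β·I_B = 150×0.0162 = 2.43 mA.
V_CE = V_CC − I_C·R_C = 14 − 2.43×2.2 = 8.66 V > V_CE(sat), so the active-region assumption holds.

active; I_C ≈ 2.4 mA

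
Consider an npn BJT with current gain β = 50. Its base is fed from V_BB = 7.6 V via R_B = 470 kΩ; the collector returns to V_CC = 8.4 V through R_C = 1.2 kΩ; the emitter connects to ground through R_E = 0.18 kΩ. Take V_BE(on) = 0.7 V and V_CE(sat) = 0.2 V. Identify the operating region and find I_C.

Assume active. Base-emitter loop: I_B = (V_BB − V_BE)/(R_B + (β+1)R_E) = (7.6 − 0.7)/(470 + 51×0.18) = 0.0144 mA.
I_C = β·I_B = 50×0.0144 = 0.72 mA.
V_CE = V_CC − I_C·R_C − I_E·R_E = 8.4 − 0.72×1.2 − 0.734×0.18 = 7.4 V > V_CE(sat), so the active-region assumption holds.

active; I_C ≈ 0.72 mA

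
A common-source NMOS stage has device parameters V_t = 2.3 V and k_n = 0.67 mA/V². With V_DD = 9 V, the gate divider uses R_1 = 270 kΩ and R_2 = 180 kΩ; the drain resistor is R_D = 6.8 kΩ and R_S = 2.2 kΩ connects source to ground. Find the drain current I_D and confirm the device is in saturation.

V_G = V_DD·R_2/(R_1+R_2) = 9×180/450 = 3.6 V.
Assume saturation: I_D = (k_n/2)(V_GS − V_t)² with V_GS = V_G − I_D·R_S = 3.6 − 2.2·I_D.
Substituting gives 1.62·I_D² − 2.92·I_D + 0.566 = 0, with roots I_D = 0.221 or 1.58 mA.
The root I_D = 1.58 mA gives V_GS = 0.13 V ≤ V_t, so take I_D = 0.221 mA.
Then V_GS = 3.11 V and V_DS = V_DD − I_D(R_D+R_S) = 9 − 0.221×9 = 7.01 V.
Saturation requires V_DS ≥ V_GS − V_t = 0.813 V; 7.01 ≥ 0.813 ✓.

I_D ≈ 0.22 mA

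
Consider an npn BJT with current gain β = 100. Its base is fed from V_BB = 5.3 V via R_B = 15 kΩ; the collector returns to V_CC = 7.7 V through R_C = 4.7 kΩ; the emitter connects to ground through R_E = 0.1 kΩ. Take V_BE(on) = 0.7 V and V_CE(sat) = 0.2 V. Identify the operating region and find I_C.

saturation; I_C ≈ 1.6 mA

Assume active: I_B = (5.3 − 0.7)/(15 + 101×0.1) = 0.183 mA, I_C = β·I_B = 18.3 mA.
Then V_CE = 7.7 − 18.3×4.7 − 18.5×0.1 = -80.3 V < 0.2 V — the active assumption fails.
Re-solve with V_CE = 0.2 V. KCL at the emitter: V_E/R_E = (V_BB−0.7−V_E)/R_B + (V_CC−0.2−V_E)/R_C, giving V_E = 0.185 V.
I_C = (V_CC − 0.2 − V_E)/R_C = (7.5 − 0.185)/4.7 = 1.56 mA.
Check: I_B = (4.6 − 0.185)/15 = 0.294 mA, and β·I_B = 29.4 mA > I_C, confirming saturation.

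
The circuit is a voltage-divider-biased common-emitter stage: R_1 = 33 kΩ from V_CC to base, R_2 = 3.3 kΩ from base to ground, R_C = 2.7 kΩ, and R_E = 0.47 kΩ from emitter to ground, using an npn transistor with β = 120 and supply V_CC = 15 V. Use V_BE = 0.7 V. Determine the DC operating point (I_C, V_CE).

Thevenize the base divider: V_Th = V_CC·R_2/(R_1+R_2) = 15×3.3/36.3 = 1.36 V, R_Th = R_1‖R_2 = 3 kΩ.
Base-emitter loop: V_Th = I_B·R_Th + V_BE + (β+1)I_B·R_E, so I_B = (1.36 − 0.7) / (3 + 121×0.47) = 0.0111 mA.
I_C = β·I_B = 120×0.0111 = 1.33 mA, and I_E = (β+1)I_B = 1.34 mA.
V_CE = V_CC − I_C·R_C − I_E·R_E = 15 − 1.33×2.7 − 1.34×0.47 = 10.8 V.
V_CE = 10.8 V > 0.2 V confirms active-region operation.

I_C ≈ 1.3 mA, V_CE ≈ 11 V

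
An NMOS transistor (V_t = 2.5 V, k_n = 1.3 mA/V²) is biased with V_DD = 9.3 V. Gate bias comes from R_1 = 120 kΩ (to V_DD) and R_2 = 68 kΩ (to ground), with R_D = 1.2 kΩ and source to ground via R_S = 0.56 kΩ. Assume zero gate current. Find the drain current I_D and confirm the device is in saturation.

V_G = V_DD·R_2/(R_1+R_2) = 9.3×68/188 = 3.36 V.
Assume saturation: I_D = (k_n/2)(V_GS − V_t)² with V_GS = V_G − I_D·R_S = 3.36 − 0.56·I_D.
Substituting gives 0.204·I_D² − 1.63·I_D + 0.485 = 0, with roots I_D = 0.31 or 7.68 mA.
The root I_D = 7.68 mA gives V_GS = -0.938 V ≤ V_t, so take I_D = 0.31 mA.
Then V_GS = 3.19 V and V_DS = V_DD − I_D(R_D+R_S) = 9.3 − 0.31×1.76 = 8.75 V.
Saturation requires V_DS ≥ V_GS − V_t = 0.69 V; 8.75 ≥ 0.69 ✓.

I_D ≈ 0.31 mA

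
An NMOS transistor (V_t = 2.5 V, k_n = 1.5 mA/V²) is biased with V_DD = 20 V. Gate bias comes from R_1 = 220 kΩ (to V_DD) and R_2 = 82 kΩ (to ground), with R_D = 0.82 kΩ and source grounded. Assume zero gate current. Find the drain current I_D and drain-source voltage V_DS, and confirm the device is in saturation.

I_D ≈ 6.4 mA, V_DS ≈ 15 V

V_G = V_DD·R_2/(R_1+R_2) = 20×82/302 = 5.43 V. With the source grounded, V_GS = V_G = 5.43 V.
Assume saturation: I_D = (k_n/2)(V_GS − V_t)² = (1.5/2)×(5.43 − 2.5)² = 0.75×2.93² = 6.44 mA.
V_DS = V_DD − I_D·R_D = 20 − 6.44×0.82 = 14.7 V.
Saturation requires V_DS ≥ V_GS − V_t = 2.93 V; 14.7 ≥ 2.93 ✓.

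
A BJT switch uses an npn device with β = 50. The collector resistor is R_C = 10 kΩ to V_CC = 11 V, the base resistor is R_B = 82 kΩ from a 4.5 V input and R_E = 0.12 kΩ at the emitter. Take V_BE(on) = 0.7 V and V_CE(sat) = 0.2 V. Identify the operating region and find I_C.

saturation; I_C ≈ 1.1 mA

Assume active: I_B = (4.5 − 0.7)/(82 + 51×0.12) = 0.0431 mA, I_C = β·I_B = 2.16 mA.
Then V_CE = 11 − 2.16×10 − 2.2×0.12 = -10.8 V < 0.2 V — the active assumption fails.
Re-solve with V_CE = 0.2 V. KCL at the emitter: V_E/R_E = (V_BB−0.7−V_E)/R_B + (V_CC−0.2−V_E)/R_C, giving V_E = 0.133 V.
I_C = (V_CC − 0.2 − V_E)/R_C = (10.8 − 0.133)/10 = 1.07 mA.
Check: I_B = (3.8 − 0.133)/82 = 0.0447 mA, and β·I_B = 2.24 mA > I_C, confirming saturation.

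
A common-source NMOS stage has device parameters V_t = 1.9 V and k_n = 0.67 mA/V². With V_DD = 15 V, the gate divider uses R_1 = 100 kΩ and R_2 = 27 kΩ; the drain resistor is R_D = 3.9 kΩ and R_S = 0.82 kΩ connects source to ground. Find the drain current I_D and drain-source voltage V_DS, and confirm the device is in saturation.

I_D ≈ 0.34 mA, V_DS ≈ 13 V

V_G = V_DD·R_2/(R_1+R_2) = 15×27/127 = 3.19 V.
Assume saturation: I_D = (k_n/2)(V_GS − V_t)² with V_GS = V_G − I_D·R_S = 3.19 − 0.82·I_D.
Substituting gives 0.225·I_D² − 1.71·I_D + 0.557 = 0, with roots I_D = 0.341 or 7.24 mA.
The root I_D = 7.24 mA gives V_GS = -2.75 V ≤ V_t, so take I_D = 0.341 mA.
Then V_GS = 2.91 V and V_DS = V_DD − I_D(R_D+R_S) = 15 − 0.341×4.72 = 13.4 V.
Saturation requires V_DS ≥ V_GS − V_t = 1.01 V; 13.4 ≥ 1.01 ✓.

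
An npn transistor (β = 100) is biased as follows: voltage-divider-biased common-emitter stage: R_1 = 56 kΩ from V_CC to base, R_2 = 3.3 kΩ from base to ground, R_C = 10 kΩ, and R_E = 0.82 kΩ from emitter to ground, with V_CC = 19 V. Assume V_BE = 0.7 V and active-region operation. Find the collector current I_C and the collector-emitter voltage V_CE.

Thevenize the base divider: V_Th = V_CC·R_2/(R_1+R_2) = 19×3.3/59.3 = 1.06 V, R_Th = R_1‖R_2 = 3.12 kΩ.
Base-emitter loop: V_Th = I_B·R_Th + V_BE + (β+1)I_B·R_E, so I_B = (1.06 − 0.7) / (3.12 + 101×0.82) = 0.00416 mA.
I_C = β·I_B = 100×0.00416 = 0.416 mA, and I_E = (β+1)I_B = 0.42 mA.
V_CE = V_CC − I_C·R_C − I_E·R_E = 19 − 0.416×10 − 0.42×0.82 = 14.5 V.
V_CE = 14.5 V > 0.2 V confirms active-region operation.

I_C ≈ 0.42 mA, V_CE ≈ 14 V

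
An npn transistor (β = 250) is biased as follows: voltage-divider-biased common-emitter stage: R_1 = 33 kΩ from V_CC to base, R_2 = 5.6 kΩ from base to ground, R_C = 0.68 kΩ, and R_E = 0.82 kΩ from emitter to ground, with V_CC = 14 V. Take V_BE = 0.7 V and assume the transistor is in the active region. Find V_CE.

Thevenize the base divider: V_Th = V_CC·R_2/(R_1+R_2) = 14×5.6/38.6 = 2.03 V, R_Th = R_1‖R_2 = 4.79 kΩ.
Base-emitter loop: V_Th = I_B·R_Th + V_BE + (β+1)I_B·R_E, so I_B = (2.03 − 0.7) / (4.79 + 251×0.82) = 0.00632 mA.
I_C = β·I_B = 250×0.00632 = 1.58 mA, and I_E = (β+1)I_B = 1.59 mA.
V_CE = V_CC − I_C·R_C − I_E·R_E = 14 − 1.58×0.68 − 1.59×0.82 = 11.6 V.
V_CE = 11.6 V > 0.2 V confirms active-region operation.

V_CE ≈ 12 V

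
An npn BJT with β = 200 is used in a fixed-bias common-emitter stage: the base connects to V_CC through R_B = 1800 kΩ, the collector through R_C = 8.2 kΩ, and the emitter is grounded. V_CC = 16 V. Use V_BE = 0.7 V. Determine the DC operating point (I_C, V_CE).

Base loop: V_CC = I_B·R_B + V_BE, so I_B = (16 − 0.7)/1800 kΩ = 0.0085 mA.
In the active region I_C = β·I_B = 200 × 0.0085 = 1.7 mA.
Collector loop: V_CE = V_CC − I_C·R_C = 16 − 1.7×8.2 = 2.06 V.
Since V_CE = 2.06 V > V_CE(sat) ≈ 0.2 V, the transistor is in the active region as assumed.

I_C ≈ 1.7 mA, V_CE ≈ 2.1 V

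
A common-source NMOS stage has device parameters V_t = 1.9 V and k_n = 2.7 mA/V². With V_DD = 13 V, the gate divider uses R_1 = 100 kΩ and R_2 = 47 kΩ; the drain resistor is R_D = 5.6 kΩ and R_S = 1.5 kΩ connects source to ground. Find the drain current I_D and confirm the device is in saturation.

V_G = V_DD·R_2/(R_1+R_2) = 13×47/147 = 4.16 V.
Assume saturation: I_D = (k_n/2)(V_GS − V_t)² with V_GS = V_G − I_D·R_S = 4.16 − 1.5·I_D.
Substituting gives 3.04·I_D² − 10.1·I_D + 6.87 = 0, with roots I_D = 0.946 or 2.39 mA.
The root I_D = 2.39 mA gives V_GS = 0.569 V ≤ V_t, so take I_D = 0.946 mA.
Then V_GS = 2.74 V and V_DS = V_DD − I_D(R_D+R_S) = 13 − 0.946×7.1 = 6.28 V.
Saturation requires V_DS ≥ V_GS − V_t = 0.837 V; 6.28 ≥ 0.837 ✓.

I_D ≈ 0.95 mA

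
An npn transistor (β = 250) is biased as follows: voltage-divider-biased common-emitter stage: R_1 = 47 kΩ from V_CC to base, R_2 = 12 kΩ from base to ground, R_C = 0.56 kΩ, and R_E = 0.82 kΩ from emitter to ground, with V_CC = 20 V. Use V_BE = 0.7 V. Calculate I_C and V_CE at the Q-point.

I_C ≈ 3.9 mA, V_CE ≈ 15 V

Thevenize the base divider: V_Th = V_CC·R_2/(R_1+R_2) = 20×12/59 = 4.07 V, R_Th = R_1‖R_2 = 9.56 kΩ.
Base-emitter loop: V_Th = I_B·R_Th + V_BE + (β+1)I_B·R_E, so I_B = (4.07 − 0.7) / (9.56 + 251×0.82) = 0.0156 mA.
I_C = β·I_B = 250×0.0156 = 3.91 mA, and I_E = (β+1)I_B = 3.92 mA.
V_CE = V_CC − I_C·R_C − I_E·R_E = 20 − 3.91×0.56 − 3.92×0.82 = 14.6 V.
V_CE = 14.6 V > 0.2 V confirms active-region operation.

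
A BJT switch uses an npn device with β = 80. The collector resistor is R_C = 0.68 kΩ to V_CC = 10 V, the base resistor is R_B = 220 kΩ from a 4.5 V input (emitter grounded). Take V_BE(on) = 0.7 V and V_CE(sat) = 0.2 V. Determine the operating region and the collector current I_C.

active; I_C ≈ 1.4 mA

Assume active. Base-emitter loop: I_B = (V_BB − V_BE)/R_B = (4.5 − 0.7)/220 = 0.0173 mA.
I_C = β·I_B = 80×0.0173 = 1.38 mA.
V_CE = V_CC − I_C·R_C = 10 − 1.38×0.68 = 9.06 V > V_CE(sat), so the active-region assumption holds.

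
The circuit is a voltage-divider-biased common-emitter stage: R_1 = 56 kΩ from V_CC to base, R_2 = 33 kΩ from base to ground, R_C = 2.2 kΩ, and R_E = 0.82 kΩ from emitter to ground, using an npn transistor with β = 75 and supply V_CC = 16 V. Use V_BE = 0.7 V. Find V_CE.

Thevenize the base divider: V_Th = V_CC·R_2/(R_1+R_2) = 16×33/89 = 5.93 V, R_Th = R_1‖R_2 = 20.8 kΩ.
Base-emitter loop: V_Th = I_B·R_Th + V_BE + (β+1)I_B·R_E, so I_B = (5.93 − 0.7) / (20.8 + 76×0.82) = 0.063 mA.
I_C = β·I_B = 75×0.063 = 4.72 mA, and I_E = (β+1)I_B = 4.79 mA.
V_CE = V_CC − I_C·R_C − I_E·R_E = 16 − 4.72×2.2 − 4.79×0.82 = 1.68 V.
V_CE = 1.68 V > 0.2 V confirms active-region operation.

V_CE ≈ 1.7 V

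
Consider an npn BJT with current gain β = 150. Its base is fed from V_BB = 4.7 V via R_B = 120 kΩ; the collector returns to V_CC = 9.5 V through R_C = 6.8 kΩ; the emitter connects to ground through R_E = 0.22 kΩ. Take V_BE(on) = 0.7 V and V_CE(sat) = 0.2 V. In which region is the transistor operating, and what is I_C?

saturation; I_C ≈ 1.3 mA

Assume active: I_B = (4.7 − 0.7)/(120 + 151×0.22) = 0.0261 mA, I_C = β·I_B = 3.92 mA.
Then V_CE = 9.5 − 3.92×6.8 − 3.94×0.22 = -18 V < 0.2 V — the active assumption fails.
Re-solve with V_CE = 0.2 V. KCL at the emitter: V_E/R_E = (V_BB−0.7−V_E)/R_B + (V_CC−0.2−V_E)/R_C, giving V_E = 0.298 V.
I_C = (V_CC − 0.2 − V_E)/R_C = (9.3 − 0.298)/6.8 = 1.32 mA.
Check: I_B = (4 − 0.298)/120 = 0.0308 mA, and β·I_B = 4.63 mA > I_C, confirming saturation.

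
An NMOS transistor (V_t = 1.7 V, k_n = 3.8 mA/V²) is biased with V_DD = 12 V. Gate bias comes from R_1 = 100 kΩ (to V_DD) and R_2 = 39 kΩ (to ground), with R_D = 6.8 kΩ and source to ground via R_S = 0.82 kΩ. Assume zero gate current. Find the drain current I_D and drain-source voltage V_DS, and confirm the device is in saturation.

I_D ≈ 1.1 mA, V_DS ≈ 3.6 V

V_G = V_DD·R_2/(R_1+R_2) = 12×39/139 = 3.37 V.
Assume saturation: I_D = (k_n/2)(V_GS − V_t)² with V_GS = V_G − I_D·R_S = 3.37 − 0.82·I_D.
Substituting gives 1.28·I_D² − 6.19·I_D + 5.28 = 0, with roots I_D = 1.1 or 3.74 mA.
The root I_D = 3.74 mA gives V_GS = 0.296 V ≤ V_t, so take I_D = 1.1 mA.
Then V_GS = 2.46 V and V_DS = V_DD − I_D(R_D+R_S) = 12 − 1.1×7.62 = 3.59 V.
Saturation requires V_DS ≥ V_GS − V_t = 0.762 V; 3.59 ≥ 0.762 ✓.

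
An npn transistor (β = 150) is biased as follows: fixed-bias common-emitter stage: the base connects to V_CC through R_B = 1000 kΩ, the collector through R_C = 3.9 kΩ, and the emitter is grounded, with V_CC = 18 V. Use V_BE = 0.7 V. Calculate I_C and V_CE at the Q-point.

I_C ≈ 2.6 mA, V_CE ≈ 7.9 V

Base loop: V_CC = I_B·R_B + V_BE, so I_B = (18 − 0.7)/1000 kΩ = 0.0173 mA.
In the active region I_C = β·I_B = 150 × 0.0173 = 2.59 mA.
Collector loop: V_CE = V_CC − I_C·R_C = 18 − 2.59×3.9 = 7.88 V.
Since V_CE = 7.88 V > V_CE(sat) ≈ 0.2 V, the transistor is in the active region as assumed.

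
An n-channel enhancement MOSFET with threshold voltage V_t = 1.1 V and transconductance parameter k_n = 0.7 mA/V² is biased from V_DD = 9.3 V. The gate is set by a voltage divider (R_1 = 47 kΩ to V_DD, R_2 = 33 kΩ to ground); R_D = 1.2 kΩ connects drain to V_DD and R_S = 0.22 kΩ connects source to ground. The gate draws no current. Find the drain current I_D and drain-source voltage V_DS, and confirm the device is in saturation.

I_D ≈ 1.9 mA, V_DS ≈ 6.6 V

V_G = V_DD·R_2/(R_1+R_2) = 9.3×33/80 = 3.84 V.
Assume saturation: I_D = (k_n/2)(V_GS − V_t)² with V_GS = V_G − I_D·R_S = 3.84 − 0.22·I_D.
Substituting gives 0.0169·I_D² − 1.42·I_D + 2.62 = 0, with roots I_D = 1.89 or 82 mA.
The root I_D = 82 mA gives V_GS = -14.2 V ≤ V_t, so take I_D = 1.89 mA.
Then V_GS = 3.42 V and V_DS = V_DD − I_D(R_D+R_S) = 9.3 − 1.89×1.42 = 6.62 V.
Saturation requires V_DS ≥ V_GS − V_t = 2.32 V; 6.62 ≥ 2.32 ✓.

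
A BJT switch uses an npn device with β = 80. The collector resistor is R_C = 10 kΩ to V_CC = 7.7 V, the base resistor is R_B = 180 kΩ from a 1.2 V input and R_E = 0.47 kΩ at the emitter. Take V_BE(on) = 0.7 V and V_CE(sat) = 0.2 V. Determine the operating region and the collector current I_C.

active; I_C ≈ 0.18 mA

Assume active. Base-emitter loop: I_B = (V_BB − V_BE)/(R_B + (β+1)R_E) = (1.2 − 0.7)/(180 + 81×0.47) = 0.00229 mA.
I_C = β·I_B = 80×0.00229 = 0.183 mA.
V_CE = V_CC − I_C·R_C − I_E·R_E = 7.7 − 0.183×10 − 0.186×0.47 = 5.78 V > V_CE(sat), so the active-region assumption holds.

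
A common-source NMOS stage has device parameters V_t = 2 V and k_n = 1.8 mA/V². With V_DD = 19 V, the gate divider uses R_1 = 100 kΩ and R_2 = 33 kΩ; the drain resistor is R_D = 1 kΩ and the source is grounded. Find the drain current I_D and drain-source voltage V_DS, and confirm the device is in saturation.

V_G = V_DD·R_2/(R_1+R_2) = 19×33/133 = 4.71 V. With the source grounded, V_GS = V_G = 4.71 V.
Assume saturation: I_D = (k_n/2)(V_GS − V_t)² = (1.8/2)×(4.71 − 2)² = 0.9×2.71² = 6.63 mA.
V_DS = V_DD − I_D·R_D = 19 − 6.63×1 = 12.4 V.
Saturation requires V_DS ≥ V_GS − V_t = 2.71 V; 12.4 ≥ 2.71 ✓.

I_D ≈ 6.6 mA, V_DS ≈ 12 V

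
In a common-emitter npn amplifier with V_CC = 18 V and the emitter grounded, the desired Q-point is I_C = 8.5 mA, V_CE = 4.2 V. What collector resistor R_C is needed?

Collector loop: V_CC = I_C·R_C + V_CE.
R_C = (V_CC − V_CE)/I_C = (18 − 4.2)/8.5 = 1.62 kΩ.

R_C ≈ 1.6 kΩ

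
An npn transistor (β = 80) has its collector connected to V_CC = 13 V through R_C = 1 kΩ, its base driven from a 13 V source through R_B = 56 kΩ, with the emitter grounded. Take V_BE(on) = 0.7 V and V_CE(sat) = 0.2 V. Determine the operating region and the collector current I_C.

Assume active: I_B = (13 − 0.7)/56 = 0.22 mA, giving I_C = β·I_B = 17.6 mA.
But then V_CE = 13 − 17.6×1 = -4.57 V < V_CE(sat) = 0.2 V — impossible in the active region.
So the transistor is saturated. With V_CE = 0.2 V, I_C = (V_CC − 0.2)/R_C = 12.8/1 = 12.8 mA.
Check: β·I_B = 17.6 mA > I_C = 12.8 mA, confirming saturation.

saturation; I_C ≈ 13 mA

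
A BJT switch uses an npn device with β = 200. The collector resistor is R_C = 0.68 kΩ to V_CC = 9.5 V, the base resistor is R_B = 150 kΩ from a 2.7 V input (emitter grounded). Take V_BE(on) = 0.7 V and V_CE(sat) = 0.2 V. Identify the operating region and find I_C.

active; I_C ≈ 2.7 mA

Assume active. Base-emitter loop: I_B = (V_BB − V_BE)/R_B = (2.7 − 0.7)/150 = 0.0133 mA.
I_C = β·I_B = 200×0.0133 = 2.67 mA.
V_CE = V_CC − I_C·R_C = 9.5 − 2.67×0.68 = 7.69 V > V_CE(sat), so the active-region assumption holds.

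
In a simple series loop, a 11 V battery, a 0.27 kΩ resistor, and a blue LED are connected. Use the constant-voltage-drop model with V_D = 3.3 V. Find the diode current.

KVL around the loop: 11 = V_D + I·R = 3.3 + I × 0.27 kΩ.
So I = (11 − 3.3) / 0.27 kΩ = 7.7 / 0.27 = 28.5 mA.

I ≈ 29 mA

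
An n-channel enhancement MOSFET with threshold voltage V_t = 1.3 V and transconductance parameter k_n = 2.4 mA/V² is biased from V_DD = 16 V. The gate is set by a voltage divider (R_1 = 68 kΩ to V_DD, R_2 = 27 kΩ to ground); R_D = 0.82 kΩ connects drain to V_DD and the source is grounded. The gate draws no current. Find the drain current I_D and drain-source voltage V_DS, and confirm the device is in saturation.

I_D ≈ 13 mA, V_DS ≈ 5.6 V

V_G = V_DD·R_2/(R_1+R_2) = 16×27/95 = 4.55 V. With the source grounded, V_GS = V_G = 4.55 V.
Assume saturation: I_D = (k_n/2)(V_GS − V_t)² = (2.4/2)×(4.55 − 1.3)² = 1.2×3.25² = 12.7 mA.
V_DS = V_DD − I_D·R_D = 16 − 12.7×0.82 = 5.62 V.
Saturation requires V_DS ≥ V_GS − V_t = 3.25 V; 5.62 ≥ 3.25 ✓.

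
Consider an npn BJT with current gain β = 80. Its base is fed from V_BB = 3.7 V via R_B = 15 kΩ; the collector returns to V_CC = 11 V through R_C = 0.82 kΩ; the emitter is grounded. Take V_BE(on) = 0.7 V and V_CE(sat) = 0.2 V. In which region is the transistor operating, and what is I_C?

Assume active: I_B = (3.7 − 0.7)/15 = 0.2 mA, giving I_C = β·I_B = 16 mA.
But then V_CE = 11 − 16×0.82 = -2.12 V < V_CE(sat) = 0.2 V — impossible in the active region.
So the transistor is saturated. With V_CE = 0.2 V, I_C = (V_CC − 0.2)/R_C = 10.8/0.82 = 13.2 mA.
Check: β·I_B = 16 mA > I_C = 13.2 mA, confirming saturation.

saturation; I_C ≈ 13 mA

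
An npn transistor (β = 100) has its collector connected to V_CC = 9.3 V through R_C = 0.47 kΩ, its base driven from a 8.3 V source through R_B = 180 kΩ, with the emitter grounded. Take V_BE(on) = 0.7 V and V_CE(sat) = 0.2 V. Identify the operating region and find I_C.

Assume active. Base-emitter loop: I_B = (V_BB − V_BE)/R_B = (8.3 − 0.7)/180 = 0.0422 mA.
I_C = β·I_B = 100×0.0422 = 4.22 mA.
V_CE = V_CC − I_C·R_C = 9.3 − 4.22×0.47 = 7.32 V > V_CE(sat), so the active-region assumption holds.

active; I_C ≈ 4.2 mA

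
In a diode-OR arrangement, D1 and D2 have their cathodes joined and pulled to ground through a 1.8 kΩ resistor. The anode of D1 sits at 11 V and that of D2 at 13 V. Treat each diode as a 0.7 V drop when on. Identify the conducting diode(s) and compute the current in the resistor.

Assume both conduct. Then node N would need to be at both 11−0.7 = 10.3 V and 13−0.7 = 12.3 V, which is impossible.
Assume only D2 conducts: V_N = 13 − 0.7 = 12.3 V, so I_R = 12.3/1.8 = 6.83 mA.
Check D1: its anode-to-cathode voltage is 11 − 12.3 = -1.3 V < 0.7 V, so it is off. The assumption is consistent.

Only D2 conducts; I_R ≈ 6.8 mA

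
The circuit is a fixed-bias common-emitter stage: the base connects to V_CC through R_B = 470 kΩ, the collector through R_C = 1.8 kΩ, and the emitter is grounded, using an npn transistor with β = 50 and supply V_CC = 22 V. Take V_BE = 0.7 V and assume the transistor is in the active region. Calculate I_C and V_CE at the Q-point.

I_C ≈ 2.3 mA, V_CE ≈ 18 V

Base loop: V_CC = I_B·R_B + V_BE, so I_B = (22 − 0.7)/470 kΩ = 0.0453 mA.
In the active region I_C = β·I_B = 50 × 0.0453 = 2.27 mA.
Collector loop: V_CE = V_CC − I_C·R_C = 22 − 2.27×1.8 = 17.9 V.
Since V_CE = 17.9 V > V_CE(sat) ≈ 0.2 V, the transistor is in the active region as assumed.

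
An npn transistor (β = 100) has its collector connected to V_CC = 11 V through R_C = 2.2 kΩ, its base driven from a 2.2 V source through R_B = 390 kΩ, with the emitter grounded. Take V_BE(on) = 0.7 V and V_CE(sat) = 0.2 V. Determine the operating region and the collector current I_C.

active; I_C ≈ 0.38 mA

Assume active. Base-emitter loop: I_B = (V_BB − V_BE)/R_B = (2.2 − 0.7)/390 = 0.00385 mA.
I_C = β·I_B = 100×0.00385 = 0.385 mA.
V_CE = V_CC − I_C·R_C = 11 − 0.385×2.2 = 10.2 V > V_CE(sat), so the active-region assumption holds.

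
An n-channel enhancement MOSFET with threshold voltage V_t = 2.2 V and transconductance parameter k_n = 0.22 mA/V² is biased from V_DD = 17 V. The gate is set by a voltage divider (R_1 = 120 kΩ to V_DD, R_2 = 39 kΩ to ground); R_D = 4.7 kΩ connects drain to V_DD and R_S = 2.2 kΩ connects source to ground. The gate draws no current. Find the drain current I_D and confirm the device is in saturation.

V_G = V_DD·R_2/(R_1+R_2) = 17×39/159 = 4.17 V.
Assume saturation: I_D = (k_n/2)(V_GS − V_t)² with V_GS = V_G − I_D·R_S = 4.17 − 2.2·I_D.
Substituting gives 0.532·I_D² − 1.95·I_D + 0.427 = 0, with roots I_D = 0.233 or 3.44 mA.
The root I_D = 3.44 mA gives V_GS = -3.39 V ≤ V_t, so take I_D = 0.233 mA.
Then V_GS = 3.66 V and V_DS = V_DD − I_D(R_D+R_S) = 17 − 0.233×6.9 = 15.4 V.
Saturation requires V_DS ≥ V_GS − V_t = 1.46 V; 15.4 ≥ 1.46 ✓.

I_D ≈ 0.23 mA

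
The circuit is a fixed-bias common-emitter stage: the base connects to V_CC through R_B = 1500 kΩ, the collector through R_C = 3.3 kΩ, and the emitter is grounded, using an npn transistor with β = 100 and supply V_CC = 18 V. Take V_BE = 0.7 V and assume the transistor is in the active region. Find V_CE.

V_CE ≈ 14 V

Base loop: V_CC = I_B·R_B + V_BE, so I_B = (18 − 0.7)/1500 kΩ = 0.0115 mA.
In the active region I_C = β·I_B = 100 × 0.0115 = 1.15 mA.
Collector loop: V_CE = V_CC − I_C·R_C = 18 − 1.15×3.3 = 14.2 V.
Since V_CE = 14.2 V > V_CE(sat) ≈ 0.2 V, the transistor is in the active region as assumed.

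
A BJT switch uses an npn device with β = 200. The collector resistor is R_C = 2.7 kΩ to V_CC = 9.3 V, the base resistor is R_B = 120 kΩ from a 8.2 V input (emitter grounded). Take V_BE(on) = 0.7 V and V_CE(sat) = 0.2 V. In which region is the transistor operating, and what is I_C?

Assume active: I_B = (8.2 − 0.7)/120 = 0.0625 mA, giving I_C = β·I_B = 12.5 mA.
But then V_CE = 9.3 − 12.5×2.7 = -24.4 V < V_CE(sat) = 0.2 V — impossible in the active region.
So the transistor is saturated. With V_CE = 0.2 V, I_C = (V_CC − 0.2)/R_C = 9.1/2.7 = 3.37 mA.
Check: β·I_B = 12.5 mA > I_C = 3.37 mA, confirming saturation.

saturation; I_C ≈ 3.4 mA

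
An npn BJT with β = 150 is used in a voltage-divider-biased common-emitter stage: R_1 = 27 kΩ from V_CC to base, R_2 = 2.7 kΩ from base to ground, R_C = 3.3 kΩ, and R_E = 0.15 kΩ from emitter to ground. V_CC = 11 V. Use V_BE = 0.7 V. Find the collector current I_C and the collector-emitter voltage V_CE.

Thevenize the base divider: V_Th = V_CC·R_2/(R_1+R_2) = 11×2.7/29.7 = 1 V, R_Th = R_1‖R_2 = 2.45 kΩ.
Base-emitter loop: V_Th = I_B·R_Th + V_BE + (β+1)I_B·R_E, so I_B = (1 − 0.7) / (2.45 + 151×0.15) = 0.012 mA.
I_C = β·I_B = 150×0.012 = 1.79 mA, and I_E = (β+1)I_B = 1.8 mA.
V_CE = V_CC − I_C·R_C − I_E·R_E = 11 − 1.79×3.3 − 1.8×0.15 = 4.81 V.
V_CE = 4.81 V > 0.2 V confirms active-region operation.

I_C ≈ 1.8 mA, V_CE ≈ 4.8 V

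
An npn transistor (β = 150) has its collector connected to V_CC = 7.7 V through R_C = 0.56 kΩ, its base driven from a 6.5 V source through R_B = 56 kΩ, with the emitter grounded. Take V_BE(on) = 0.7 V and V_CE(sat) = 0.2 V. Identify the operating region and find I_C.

saturation; I_C ≈ 13 mA

Assume active: I_B = (6.5 − 0.7)/56 = 0.104 mA, giving I_C = β·I_B = 15.5 mA.
But then V_CE = 7.7 − 15.5×0.56 = -1 V < V_CE(sat) = 0.2 V — impossible in the active region.
So the transistor is saturated. With V_CE = 0.2 V, I_C = (V_CC − 0.2)/R_C = 7.5/0.56 = 13.4 mA.
Check: β·I_B = 15.5 mA > I_C = 13.4 mA, confirming saturation.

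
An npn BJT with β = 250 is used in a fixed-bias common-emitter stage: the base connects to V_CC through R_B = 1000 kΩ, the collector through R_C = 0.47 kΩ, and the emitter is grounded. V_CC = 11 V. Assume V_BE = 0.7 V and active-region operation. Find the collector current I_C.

Base loop: V_CC = I_B·R_B + V_BE, so I_B = (11 − 0.7)/1000 kΩ = 0.0103 mA.
In the active region I_C = β·I_B = 250 × 0.0103 = 2.58 mA.
Collector loop: V_CE = V_CC − I_C·R_C = 11 − 2.58×0.47 = 9.79 V.
Since V_CE = 9.79 V > V_CE(sat) ≈ 0.2 V, the transistor is in the active region as assumed.

I_C ≈ 2.6 mA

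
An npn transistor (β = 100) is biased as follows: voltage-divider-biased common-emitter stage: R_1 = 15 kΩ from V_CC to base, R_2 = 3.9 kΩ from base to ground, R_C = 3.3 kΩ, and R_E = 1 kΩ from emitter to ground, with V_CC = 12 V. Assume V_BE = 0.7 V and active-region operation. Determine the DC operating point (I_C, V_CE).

Thevenize the base divider: V_Th = V_CC·R_2/(R_1+R_2) = 12×3.9/18.9 = 2.48 V, R_Th = R_1‖R_2 = 3.1 kΩ.
Base-emitter loop: V_Th = I_B·R_Th + V_BE + (β+1)I_B·R_E, so I_B = (2.48 − 0.7) / (3.1 + 101×1) = 0.0171 mA.
I_C = β·I_B = 100×0.0171 = 1.71 mA, and I_E = (β+1)I_B = 1.72 mA.
V_CE = V_CC − I_C·R_C − I_E·R_E = 12 − 1.71×3.3 − 1.72×1 = 4.65 V.
V_CE = 4.65 V > 0.2 V confirms active-region operation.

I_C ≈ 1.7 mA, V_CE ≈ 4.6 V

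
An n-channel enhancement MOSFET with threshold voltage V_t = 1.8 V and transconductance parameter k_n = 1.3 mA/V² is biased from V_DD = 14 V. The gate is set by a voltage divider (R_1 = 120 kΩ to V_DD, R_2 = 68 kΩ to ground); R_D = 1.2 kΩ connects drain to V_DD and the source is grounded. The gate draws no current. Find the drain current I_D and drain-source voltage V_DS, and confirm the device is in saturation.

I_D ≈ 6.9 mA, V_DS ≈ 5.7 V

V_G = V_DD·R_2/(R_1+R_2) = 14×68/188 = 5.06 V. With the source grounded, V_GS = V_G = 5.06 V.
Assume saturation: I_D = (k_n/2)(V_GS − V_t)² = (1.3/2)×(5.06 − 1.8)² = 0.65×3.26² = 6.92 mA.
V_DS = V_DD − I_D·R_D = 14 − 6.92×1.2 = 5.69 V.
Saturation requires V_DS ≥ V_GS − V_t = 3.26 V; 5.69 ≥ 3.26 ✓.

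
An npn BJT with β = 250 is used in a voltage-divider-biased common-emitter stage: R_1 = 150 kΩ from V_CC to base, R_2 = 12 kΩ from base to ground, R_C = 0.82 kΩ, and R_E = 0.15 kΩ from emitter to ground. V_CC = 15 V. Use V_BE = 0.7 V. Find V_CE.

V_CE ≈ 13 V

Thevenize the base divider: V_Th = V_CC·R_2/(R_1+R_2) = 15×12/162 = 1.11 V, R_Th = R_1‖R_2 = 11.1 kΩ.
Base-emitter loop: V_Th = I_B·R_Th + V_BE + (β+1)I_B·R_E, so I_B = (1.11 − 0.7) / (11.1 + 251×0.15) = 0.00843 mA.
I_C = β·I_B = 250×0.00843 = 2.11 mA, and I_E = (β+1)I_B = 2.12 mA.
V_CE = V_CC − I_C·R_C − I_E·R_E = 15 − 2.11×0.82 − 2.12×0.15 = 13 V.
V_CE = 13 V > 0.2 V confirms active-region operation.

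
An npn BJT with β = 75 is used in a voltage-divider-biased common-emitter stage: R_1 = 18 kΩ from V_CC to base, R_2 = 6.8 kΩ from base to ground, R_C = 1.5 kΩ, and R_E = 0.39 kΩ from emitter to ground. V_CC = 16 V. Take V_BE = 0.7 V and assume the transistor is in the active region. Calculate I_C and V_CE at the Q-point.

I_C ≈ 8 mA, V_CE ≈ 0.84 V

Thevenize the base divider: V_Th = V_CC·R_2/(R_1+R_2) = 16×6.8/24.8 = 4.39 V, R_Th = R_1‖R_2 = 4.94 kΩ.
Base-emitter loop: V_Th = I_B·R_Th + V_BE + (β+1)I_B·R_E, so I_B = (4.39 − 0.7) / (4.94 + 76×0.39) = 0.107 mA.
I_C = β·I_B = 75×0.107 = 8 mA, and I_E = (β+1)I_B = 8.1 mA.
V_CE = V_CC − I_C·R_C − I_E·R_E = 16 − 8×1.5 − 8.1×0.39 = 0.842 V.
V_CE = 0.842 V > 0.2 V confirms active-region operation.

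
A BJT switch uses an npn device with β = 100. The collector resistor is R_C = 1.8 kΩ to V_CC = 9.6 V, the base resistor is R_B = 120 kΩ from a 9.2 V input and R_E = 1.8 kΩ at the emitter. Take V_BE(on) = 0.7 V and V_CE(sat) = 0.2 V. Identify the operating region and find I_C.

saturation; I_C ≈ 2.6 mA

Assume active: I_B = (9.2 − 0.7)/(120 + 101×1.8) = 0.0282 mA, I_C = β·I_B = 2.82 mA.
Then V_CE = 9.6 − 2.82×1.8 − 2.84×1.8 = -0.59 V < 0.2 V — the active assumption fails.
Re-solve with V_CE = 0.2 V. KCL at the emitter: V_E/R_E = (V_BB−0.7−V_E)/R_B + (V_CC−0.2−V_E)/R_C, giving V_E = 4.73 V.
I_C = (V_CC − 0.2 − V_E)/R_C = (9.4 − 4.73)/1.8 = 2.6 mA.
Check: I_B = (8.5 − 4.73)/120 = 0.0314 mA, and β·I_B = 3.14 mA > I_C, confirming saturation.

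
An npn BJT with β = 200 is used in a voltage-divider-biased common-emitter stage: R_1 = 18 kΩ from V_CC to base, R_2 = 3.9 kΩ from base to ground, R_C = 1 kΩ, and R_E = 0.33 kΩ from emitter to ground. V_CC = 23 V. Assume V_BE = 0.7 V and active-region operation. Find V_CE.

Thevenize the base divider: V_Th = V_CC·R_2/(R_1+R_2) = 23×3.9/21.9 = 4.1 V, R_Th = R_1‖R_2 = 3.21 kΩ.
Base-emitter loop: V_Th = I_B·R_Th + V_BE + (β+1)I_B·R_E, so I_B = (4.1 − 0.7) / (3.21 + 201×0.33) = 0.0488 mA.
I_C = β·I_B = 200×0.0488 = 9.77 mA, and I_E = (β+1)I_B = 9.82 mA.
V_CE = V_CC − I_C·R_C − I_E·R_E = 23 − 9.77×1 − 9.82×0.33 = 9.99 V.
V_CE = 9.99 V > 0.2 V confirms active-region operation.

V_CE ≈ 10 V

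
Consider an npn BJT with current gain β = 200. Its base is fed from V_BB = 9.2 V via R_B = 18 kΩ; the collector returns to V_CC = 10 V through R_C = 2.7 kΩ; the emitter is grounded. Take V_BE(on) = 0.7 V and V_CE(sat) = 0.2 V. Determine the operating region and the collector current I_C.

saturation; I_C ≈ 3.6 mA

Assume active: I_B = (9.2 − 0.7)/18 = 0.472 mA, giving I_C = β·I_B = 94.4 mA.
But then V_CE = 10 − 94.4×2.7 = -245 V < V_CE(sat) = 0.2 V — impossible in the active region.
So the transistor is saturated. With V_CE = 0.2 V, I_C = (V_CC − 0.2)/R_C = 9.8/2.7 = 3.63 mA.
Check: β·I_B = 94.4 mA > I_C = 3.63 mA, confirming saturation.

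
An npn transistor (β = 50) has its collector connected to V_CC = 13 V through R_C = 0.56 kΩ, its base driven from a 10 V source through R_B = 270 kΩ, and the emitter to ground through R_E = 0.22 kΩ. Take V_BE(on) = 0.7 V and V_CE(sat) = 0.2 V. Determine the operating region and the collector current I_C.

active; I_C ≈ 1.7 mA

Assume active. Base-emitter loop: I_B = (V_BB − V_BE)/(R_B + (β+1)R_E) = (10 − 0.7)/(270 + 51×0.22) = 0.0331 mA.
I_C = β·I_B = 50×0.0331 = 1.65 mA.
V_CE = V_CC − I_C·R_C − I_E·R_E = 13 − 1.65×0.56 − 1.69×0.22 = 11.7 V > V_CE(sat), so the active-region assumption holds.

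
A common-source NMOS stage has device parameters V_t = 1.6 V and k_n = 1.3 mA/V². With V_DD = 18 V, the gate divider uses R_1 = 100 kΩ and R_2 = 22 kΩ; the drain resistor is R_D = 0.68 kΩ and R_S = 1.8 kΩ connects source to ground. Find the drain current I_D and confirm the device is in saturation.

V_G = V_DD·R_2/(R_1+R_2) = 18×22/122 = 3.25 V.
Assume saturation: I_D = (k_n/2)(V_GS − V_t)² with V_GS = V_G − I_D·R_S = 3.25 − 1.8·I_D.
Substituting gives 2.11·I_D² − 4.85·I_D + 1.76 = 0, with roots I_D = 0.451 or 1.85 mA.
The root I_D = 1.85 mA gives V_GS = -0.0881 V ≤ V_t, so take I_D = 0.451 mA.
Then V_GS = 2.43 V and V_DS = V_DD − I_D(R_D+R_S) = 18 − 0.451×2.48 = 16.9 V.
Saturation requires V_DS ≥ V_GS − V_t = 0.833 V; 16.9 ≥ 0.833 ✓.

I_D ≈ 0.45 mA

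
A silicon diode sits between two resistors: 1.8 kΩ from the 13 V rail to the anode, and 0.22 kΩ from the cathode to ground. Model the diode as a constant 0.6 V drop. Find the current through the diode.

I ≈ 6.1 mA

The two resistors are in series with the diode, so KVL gives 13 = I·1.8 + 0.6 + I·0.22.
I = (13 − 0.6) / (1.8 + 0.22) kΩ = 12.4 / 2.02 = 6.14 mA.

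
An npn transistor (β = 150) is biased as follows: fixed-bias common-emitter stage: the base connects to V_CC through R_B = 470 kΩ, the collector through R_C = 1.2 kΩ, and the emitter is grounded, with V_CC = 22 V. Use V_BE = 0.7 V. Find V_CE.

Base loop: V_CC = I_B·R_B + V_BE, so I_B = (22 − 0.7)/470 kΩ = 0.0453 mA.
In the active region I_C = β·I_B = 150 × 0.0453 = 6.8 mA.
Collector loop: V_CE = V_CC − I_C·R_C = 22 − 6.8×1.2 = 13.8 V.
Since V_CE = 13.8 V > V_CE(sat) ≈ 0.2 V, the transistor is in the active region as assumed.

V_CE ≈ 14 V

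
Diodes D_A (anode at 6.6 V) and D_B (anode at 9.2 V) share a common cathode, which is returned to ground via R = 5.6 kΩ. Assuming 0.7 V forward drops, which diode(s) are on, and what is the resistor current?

Only D_B conducts; I_R ≈ 1.5 mA

Assume both conduct. Then node N would need to be at both 6.6−0.7 = 5.9 V and 9.2−0.7 = 8.5 V, which is impossible.
Assume only D_B conducts: V_N = 9.2 − 0.7 = 8.5 V, so I_R = 8.5/5.6 = 1.52 mA.
Check D_A: its anode-to-cathode voltage is 6.6 − 8.5 = -1.9 V < 0.7 V, so it is off. The assumption is consistent.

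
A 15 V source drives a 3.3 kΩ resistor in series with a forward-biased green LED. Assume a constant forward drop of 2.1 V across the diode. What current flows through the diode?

KVL around the loop: 15 = V_D + I·R = 2.1 + I × 3.3 kΩ.
So I = (15 − 2.1) / 3.3 kΩ = 12.9 / 3.3 = 3.91 mA.

I ≈ 3.9 mA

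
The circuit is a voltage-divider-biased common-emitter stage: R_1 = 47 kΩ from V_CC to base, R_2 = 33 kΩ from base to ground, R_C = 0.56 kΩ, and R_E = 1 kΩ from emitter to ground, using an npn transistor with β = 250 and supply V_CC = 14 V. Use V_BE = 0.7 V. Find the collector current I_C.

I_C ≈ 4.7 mA

Thevenize the base divider: V_Th = V_CC·R_2/(R_1+R_2) = 14×33/80 = 5.78 V, R_Th = R_1‖R_2 = 19.4 kΩ.
Base-emitter loop: V_Th = I_B·R_Th + V_BE + (β+1)I_B·R_E, so I_B = (5.78 − 0.7) / (19.4 + 251×1) = 0.0188 mA.
I_C = β·I_B = 250×0.0188 = 4.69 mA, and I_E = (β+1)I_B = 4.71 mA.
V_CE = V_CC − I_C·R_C − I_E·R_E = 14 − 4.69×0.56 − 4.71×1 = 6.66 V.
V_CE = 6.66 V > 0.2 V confirms active-region operation.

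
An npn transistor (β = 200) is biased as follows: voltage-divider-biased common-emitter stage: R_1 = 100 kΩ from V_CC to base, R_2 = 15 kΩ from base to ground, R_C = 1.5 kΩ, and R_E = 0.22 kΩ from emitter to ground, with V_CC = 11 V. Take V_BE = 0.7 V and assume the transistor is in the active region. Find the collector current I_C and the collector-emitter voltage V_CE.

Thevenize the base divider: V_Th = V_CC·R_2/(R_1+R_2) = 11×15/115 = 1.43 V, R_Th = R_1‖R_2 = 13 kΩ.
Base-emitter loop: V_Th = I_B·R_Th + V_BE + (β+1)I_B·R_E, so I_B = (1.43 − 0.7) / (13 + 201×0.22) = 0.0128 mA.
I_C = β·I_B = 200×0.0128 = 2.57 mA, and I_E = (β+1)I_B = 2.58 mA.
V_CE = V_CC − I_C·R_C − I_E·R_E = 11 − 2.57×1.5 − 2.58×0.22 = 6.58 V.
V_CE = 6.58 V > 0.2 V confirms active-region operation.

I_C ≈ 2.6 mA, V_CE ≈ 6.6 V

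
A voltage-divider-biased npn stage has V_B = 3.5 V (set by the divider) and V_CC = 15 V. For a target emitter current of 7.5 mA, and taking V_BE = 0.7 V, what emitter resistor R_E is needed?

R_E ≈ 0.37 kΩ

V_E = V_B − V_BE = 3.5 − 0.7 = 2.8 V.
R_E = V_E / I_E = 2.8 / 7.5 = 0.373 kΩ.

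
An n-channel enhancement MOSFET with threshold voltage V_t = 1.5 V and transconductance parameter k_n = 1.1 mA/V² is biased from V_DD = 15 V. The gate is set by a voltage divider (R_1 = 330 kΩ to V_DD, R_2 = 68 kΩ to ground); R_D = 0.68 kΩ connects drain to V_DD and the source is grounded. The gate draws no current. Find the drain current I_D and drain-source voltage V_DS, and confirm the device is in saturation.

I_D ≈ 0.62 mA, V_DS ≈ 15 V

V_G = V_DD·R_2/(R_1+R_2) = 15×68/398 = 2.56 V. With the source grounded, V_GS = V_G = 2.56 V.
Assume saturation: I_D = (k_n/2)(V_GS − V_t)² = (1.1/2)×(2.56 − 1.5)² = 0.55×1.06² = 0.621 mA.
V_DS = V_DD − I_D·R_D = 15 − 0.621×0.68 = 14.6 V.
Saturation requires V_DS ≥ V_GS − V_t = 1.06 V; 14.6 ≥ 1.06 ✓.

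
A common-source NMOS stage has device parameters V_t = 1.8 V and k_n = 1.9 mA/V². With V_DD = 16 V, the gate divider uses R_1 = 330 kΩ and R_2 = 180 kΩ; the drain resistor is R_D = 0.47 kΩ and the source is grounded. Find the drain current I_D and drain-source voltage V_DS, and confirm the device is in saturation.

V_G = V_DD·R_2/(R_1+R_2) = 16×180/510 = 5.65 V. With the source grounded, V_GS = V_G = 5.65 V.
Assume saturation: I_D = (k_n/2)(V_GS − V_t)² = (1.9/2)×(5.65 − 1.8)² = 0.95×3.85² = 14.1 mA.
V_DS = V_DD − I_D·R_D = 16 − 14.1×0.47 = 9.39 V.
Saturation requires V_DS ≥ V_GS − V_t = 3.85 V; 9.39 ≥ 3.85 ✓.

I_D ≈ 14 mA, V_DS ≈ 9.4 V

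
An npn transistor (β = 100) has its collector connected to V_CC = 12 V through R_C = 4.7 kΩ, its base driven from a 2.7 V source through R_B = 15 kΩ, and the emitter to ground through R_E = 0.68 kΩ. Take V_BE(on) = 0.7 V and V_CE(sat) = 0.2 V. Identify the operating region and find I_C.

Assume active: I_B = (2.7 − 0.7)/(15 + 101×0.68) = 0.0239 mA, I_C = β·I_B = 2.39 mA.
Then V_CE = 12 − 2.39×4.7 − 2.41×0.68 = -0.875 V < 0.2 V — the active assumption fails.
Re-solve with V_CE = 0.2 V. KCL at the emitter: V_E/R_E = (V_BB−0.7−V_E)/R_B + (V_CC−0.2−V_E)/R_C, giving V_E = 1.51 V.
I_C = (V_CC − 0.2 − V_E)/R_C = (11.8 − 1.51)/4.7 = 2.19 mA.
Check: I_B = (2 − 1.51)/15 = 0.0326 mA, and β·I_B = 3.26 mA > I_C, confirming saturation.

saturation; I_C ≈ 2.2 mA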